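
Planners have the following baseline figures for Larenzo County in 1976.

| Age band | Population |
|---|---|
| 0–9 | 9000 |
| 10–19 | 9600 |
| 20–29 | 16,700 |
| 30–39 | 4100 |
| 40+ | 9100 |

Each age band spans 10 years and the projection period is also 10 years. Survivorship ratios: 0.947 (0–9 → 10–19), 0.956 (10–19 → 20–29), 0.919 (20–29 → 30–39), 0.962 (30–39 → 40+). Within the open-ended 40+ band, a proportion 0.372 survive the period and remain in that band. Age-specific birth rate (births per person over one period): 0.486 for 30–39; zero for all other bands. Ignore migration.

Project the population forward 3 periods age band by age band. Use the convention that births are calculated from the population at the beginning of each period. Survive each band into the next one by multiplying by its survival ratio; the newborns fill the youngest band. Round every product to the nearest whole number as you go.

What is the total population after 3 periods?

(Bands numbered youngest = 1 to oldest = 5.)
After projecting period 1:
Births: 4100 × 0.486 = 1993
Band 2: 9000 × 0.947 = 8523
Band 3: 9600 × 0.956 = 9178
Band 4: 16700 × 0.919 = 15347
Band 5: 4100 × 0.962 + 9100 × 0.372 = 3944 + 3385 = 7329
→ [1993, 8523, 9178, 15347, 7329]
After projecting period 2:
Births: 15347 × 0.486 = 7459
Band 2: 1993 × 0.947 = 1887
Band 3: 8523 × 0.956 = 8148
Band 4: 9178 × 0.919 = 8435
Band 5: 15347 × 0.962 + 7329 × 0.372 = 14764 + 2726 = 17490
→ [7459, 1887, 8148, 8435, 17490]
After projecting period 3:
Births: 8435 × 0.486 = 4099
Band 2: 7459 × 0.947 = 7064
Band 3: 1887 × 0.956 = 1804
Band 4: 8148 × 0.919 = 7488
Band 5: 8435 × 0.962 + 17490 × 0.372 = 8114 + 6506 = 14620
→ [4099, 7064, 1804, 7488, 14620]
Total after period 3: 4099 + 7064 + 1804 + 7488 + 14620 = 35075

35075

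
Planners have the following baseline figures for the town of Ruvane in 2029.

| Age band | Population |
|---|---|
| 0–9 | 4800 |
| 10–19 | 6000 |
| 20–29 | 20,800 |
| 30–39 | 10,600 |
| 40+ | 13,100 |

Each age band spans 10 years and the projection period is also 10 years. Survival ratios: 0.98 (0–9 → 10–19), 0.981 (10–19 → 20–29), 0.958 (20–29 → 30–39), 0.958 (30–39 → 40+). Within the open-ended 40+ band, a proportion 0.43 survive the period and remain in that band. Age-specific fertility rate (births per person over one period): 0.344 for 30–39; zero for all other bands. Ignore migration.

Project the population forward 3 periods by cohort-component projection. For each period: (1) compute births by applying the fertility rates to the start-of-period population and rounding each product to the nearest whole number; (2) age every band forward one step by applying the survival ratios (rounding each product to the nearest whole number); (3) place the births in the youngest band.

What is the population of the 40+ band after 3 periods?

16530

[period 1]
Births: 10600 * 0.344 = 3646
10–19: 4800 * 0.98 = 4704
20–29: 6000 * 0.981 = 5886
30–39: 20800 * 0.958 = 19926
40+: 10600 * 0.958 + 13100 * 0.43 = 10155 + 5633 = 15788
Population now: 0–9=3646, 10–19=4704, 20–29=5886, 30–39=19926, 40+=15788
[period 2]
Births: 19926 * 0.344 = 6855
10–19: 3646 * 0.98 = 3573
20–29: 4704 * 0.981 = 4615
30–39: 5886 * 0.958 = 5639
40+: 19926 * 0.958 + 15788 * 0.43 = 19089 + 6789 = 25878
Population now: 0–9=6855, 10–19=3573, 20–29=4615, 30–39=5639, 40+=25878
[period 3]
Births: 5639 * 0.344 = 1940
10–19: 6855 * 0.98 = 6718
20–29: 3573 * 0.981 = 3505
30–39: 4615 * 0.958 = 4421
40+: 5639 * 0.958 + 25878 * 0.43 = 5402 + 11128 = 16530
Population now: 0–9=1940, 10–19=6718, 20–29=3505, 30–39=4421, 40+=16530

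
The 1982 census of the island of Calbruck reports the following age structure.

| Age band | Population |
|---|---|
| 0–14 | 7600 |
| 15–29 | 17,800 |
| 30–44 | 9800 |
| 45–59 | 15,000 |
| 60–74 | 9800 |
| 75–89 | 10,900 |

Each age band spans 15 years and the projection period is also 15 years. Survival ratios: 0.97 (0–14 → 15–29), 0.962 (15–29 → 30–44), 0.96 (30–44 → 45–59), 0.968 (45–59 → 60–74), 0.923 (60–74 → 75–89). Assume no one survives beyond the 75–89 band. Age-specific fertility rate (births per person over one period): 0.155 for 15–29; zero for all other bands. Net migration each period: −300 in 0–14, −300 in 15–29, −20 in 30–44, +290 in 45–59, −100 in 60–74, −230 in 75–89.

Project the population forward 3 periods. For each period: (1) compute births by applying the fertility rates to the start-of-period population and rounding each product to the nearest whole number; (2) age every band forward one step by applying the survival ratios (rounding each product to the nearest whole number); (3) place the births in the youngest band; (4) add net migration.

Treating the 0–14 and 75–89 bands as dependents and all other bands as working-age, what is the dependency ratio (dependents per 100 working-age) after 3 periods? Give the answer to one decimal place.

[period 1]
Births: 17800 × 0.155 = 2759
15–29: 7600 × 0.97 = 7372
30–44: 17800 × 0.962 = 17124
45–59: 9800 × 0.96 = 9408
60–74: 15000 × 0.968 = 14520
75–89: 9800 × 0.923 = 9045
Net migration: 0–14 − 300 → 2459; 15–29 − 300 → 7072; 30–44 − 20 → 17104; 45–59 + 290 → 9698; 60–74 − 100 → 14420; 75–89 − 230 → 8815
Population now: 0–14=2459, 15–29=7072, 30–44=17104, 45–59=9698, 60–74=14420, 75–89=8815
[period 2]
Births: 7072 × 0.155 = 1096
15–29: 2459 × 0.97 = 2385
30–44: 7072 × 0.962 = 6803
45–59: 17104 × 0.96 = 16420
60–74: 9698 × 0.968 = 9388
75–89: 14420 × 0.923 = 13310
Net migration: 0–14 − 300 → 796; 15–29 − 300 → 2085; 30–44 − 20 → 6783; 45–59 + 290 → 16710; 60–74 − 100 → 9288; 75–89 − 230 → 13080
Population now: 0–14=796, 15–29=2085, 30–44=6783, 45–59=16710, 60–74=9288, 75–89=13080
[period 3]
Births: 2085 × 0.155 = 323
15–29: 796 × 0.97 = 772
30–44: 2085 × 0.962 = 2006
45–59: 6783 × 0.96 = 6512
60–74: 16710 × 0.968 = 16175
75–89: 9288 × 0.923 = 8573
Net migration: 0–14 − 300 → 23; 15–29 − 300 → 472; 30–44 − 20 → 1986; 45–59 + 290 → 6802; 60–74 − 100 → 16075; 75–89 − 230 → 8343
Population now: 0–14=23, 15–29=472, 30–44=1986, 45–59=6802, 60–74=16075, 75–89=8343
Dependents (band 0–14 + band 75–89) = 23 + 8343 = 8366; working-age = 25335; ratio = 8366/25335 × 100 = 33.0

33.0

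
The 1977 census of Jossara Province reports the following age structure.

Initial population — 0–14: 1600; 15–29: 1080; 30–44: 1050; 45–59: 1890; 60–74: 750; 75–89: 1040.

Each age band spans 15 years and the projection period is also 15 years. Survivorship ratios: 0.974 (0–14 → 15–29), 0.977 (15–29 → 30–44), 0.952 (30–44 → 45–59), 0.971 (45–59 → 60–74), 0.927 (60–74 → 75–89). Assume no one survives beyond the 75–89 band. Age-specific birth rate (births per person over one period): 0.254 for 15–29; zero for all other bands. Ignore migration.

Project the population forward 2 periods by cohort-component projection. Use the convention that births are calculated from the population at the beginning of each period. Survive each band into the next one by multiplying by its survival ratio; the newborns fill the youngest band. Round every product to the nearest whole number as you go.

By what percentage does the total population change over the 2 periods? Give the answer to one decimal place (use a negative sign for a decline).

-20.9

Numbering the bands 1..6 from youngest to oldest:
After projecting period 1:
Births: 1080 × 0.254 = 274
Band 2: 1600 × 0.974 = 1558
Band 3: 1080 × 0.977 = 1055
Band 4: 1050 × 0.952 = 1000
Band 5: 1890 × 0.971 = 1835
Band 6: 750 × 0.927 = 695
Population now: 0–14=274, 15–29=1558, 30–44=1055, 45–59=1000, 60–74=1835, 75–89=695
After projecting period 2:
Births: 1558 × 0.254 = 396
Band 2: 274 × 0.974 = 267
Band 3: 1558 × 0.977 = 1522
Band 4: 1055 × 0.952 = 1004
Band 5: 1000 × 0.971 = 971
Band 6: 1835 × 0.927 = 1701
Population now: 0–14=396, 15–29=267, 30–44=1522, 45–59=1004, 60–74=971, 75–89=1701
Total: 7410 → 5861; change = -1549; percentage change = -20.9%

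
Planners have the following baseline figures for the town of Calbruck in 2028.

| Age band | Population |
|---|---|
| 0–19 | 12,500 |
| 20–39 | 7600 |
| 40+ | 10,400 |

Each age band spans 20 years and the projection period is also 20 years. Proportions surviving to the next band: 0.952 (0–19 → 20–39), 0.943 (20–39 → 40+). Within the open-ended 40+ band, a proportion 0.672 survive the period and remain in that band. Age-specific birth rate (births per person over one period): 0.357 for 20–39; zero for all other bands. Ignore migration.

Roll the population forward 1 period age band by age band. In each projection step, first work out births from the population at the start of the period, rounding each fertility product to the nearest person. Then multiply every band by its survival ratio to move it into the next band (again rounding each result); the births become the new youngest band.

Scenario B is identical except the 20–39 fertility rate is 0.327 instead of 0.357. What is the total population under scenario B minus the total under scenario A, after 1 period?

[period 1]
Births: 7600 * 0.357 = 2713
20–39: 12500 * 0.952 = 11900
40+: 7600 * 0.943 + 10400 * 0.672 = 7167 + 6989 = 14156
Giving 2713 / 11900 / 14156.
Scenario A total after 1 period: 28769
Scenario B projection —
[period 1]
Births: 7600 * 0.327 = 2485
20–39: 12500 * 0.952 = 11900
40+: 7600 * 0.943 + 10400 * 0.672 = 7167 + 6989 = 14156
Giving 2485 / 11900 / 14156.
Scenario B total after 1 period: 28541
Difference B − A = 28541 − 28769 = -228

-228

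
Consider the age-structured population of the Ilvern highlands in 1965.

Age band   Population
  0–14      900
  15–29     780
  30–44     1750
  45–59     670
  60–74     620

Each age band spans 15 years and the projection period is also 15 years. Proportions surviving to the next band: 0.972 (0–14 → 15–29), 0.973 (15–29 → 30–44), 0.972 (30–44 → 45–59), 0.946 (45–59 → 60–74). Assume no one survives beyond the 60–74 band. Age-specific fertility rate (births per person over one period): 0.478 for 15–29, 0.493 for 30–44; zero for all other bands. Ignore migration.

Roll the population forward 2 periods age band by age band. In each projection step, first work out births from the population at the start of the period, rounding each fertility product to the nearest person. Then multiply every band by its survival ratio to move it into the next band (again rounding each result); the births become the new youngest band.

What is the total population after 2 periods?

— Period 1 —
Births: 780 * 0.478 = 373 ; 1750 * 0.493 = 863 → 1236
15–29: 900 * 0.972 = 875
30–44: 780 * 0.973 = 759
45–59: 1750 * 0.972 = 1701
60–74: 670 * 0.946 = 634
Giving 1236 / 875 / 759 / 1701 / 634.
— Period 2 —
Births: 875 * 0.478 = 418 ; 759 * 0.493 = 374 → 792
15–29: 1236 * 0.972 = 1201
30–44: 875 * 0.973 = 851
45–59: 759 * 0.972 = 738
60–74: 1701 * 0.946 = 1609
Giving 792 / 1201 / 851 / 738 / 1609.
Total after period 2: 792 + 1201 + 851 + 738 + 1609 = 5191

5191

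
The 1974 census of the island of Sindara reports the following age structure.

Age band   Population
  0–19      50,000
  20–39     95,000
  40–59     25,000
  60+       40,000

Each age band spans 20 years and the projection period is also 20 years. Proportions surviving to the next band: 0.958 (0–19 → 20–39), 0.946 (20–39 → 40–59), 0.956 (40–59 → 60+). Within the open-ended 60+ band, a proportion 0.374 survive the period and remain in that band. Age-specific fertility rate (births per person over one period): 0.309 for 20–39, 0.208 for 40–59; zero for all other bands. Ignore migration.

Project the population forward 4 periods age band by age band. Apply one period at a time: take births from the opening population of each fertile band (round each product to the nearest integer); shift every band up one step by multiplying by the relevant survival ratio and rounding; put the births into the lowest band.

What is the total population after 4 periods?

Numbering the bands 1..4 from youngest to oldest:
[period 1]
Births: 95000 × 0.309 = 29355, 25000 × 0.208 = 5200 → 34555
Band 2: 50000 × 0.958 = 47900
Band 3: 95000 × 0.946 = 89870
Band 4: 25000 × 0.956 + 40000 × 0.374 = 23900 + 14960 = 38860
Giving 34555 / 47900 / 89870 / 38860.
[period 2]
Births: 47900 × 0.309 = 14801, 89870 × 0.208 = 18693 → 33494
Band 2: 34555 × 0.958 = 33104
Band 3: 47900 × 0.946 = 45313
Band 4: 89870 × 0.956 + 38860 × 0.374 = 85916 + 14534 = 100450
Giving 33494 / 33104 / 45313 / 100450.
[period 3]
Births: 33104 × 0.309 = 10229, 45313 × 0.208 = 9425 → 19654
Band 2: 33494 × 0.958 = 32087
Band 3: 33104 × 0.946 = 31316
Band 4: 45313 × 0.956 + 100450 × 0.374 = 43319 + 37568 = 80887
Giving 19654 / 32087 / 31316 / 80887.
[period 4]
Births: 32087 × 0.309 = 9915, 31316 × 0.208 = 6514 → 16429
Band 2: 19654 × 0.958 = 18829
Band 3: 32087 × 0.946 = 30354
Band 4: 31316 × 0.956 + 80887 × 0.374 = 29938 + 30252 = 60190
Giving 16429 / 18829 / 30354 / 60190.
Total after period 4: 16429 + 18829 + 30354 + 60190 = 125802

125802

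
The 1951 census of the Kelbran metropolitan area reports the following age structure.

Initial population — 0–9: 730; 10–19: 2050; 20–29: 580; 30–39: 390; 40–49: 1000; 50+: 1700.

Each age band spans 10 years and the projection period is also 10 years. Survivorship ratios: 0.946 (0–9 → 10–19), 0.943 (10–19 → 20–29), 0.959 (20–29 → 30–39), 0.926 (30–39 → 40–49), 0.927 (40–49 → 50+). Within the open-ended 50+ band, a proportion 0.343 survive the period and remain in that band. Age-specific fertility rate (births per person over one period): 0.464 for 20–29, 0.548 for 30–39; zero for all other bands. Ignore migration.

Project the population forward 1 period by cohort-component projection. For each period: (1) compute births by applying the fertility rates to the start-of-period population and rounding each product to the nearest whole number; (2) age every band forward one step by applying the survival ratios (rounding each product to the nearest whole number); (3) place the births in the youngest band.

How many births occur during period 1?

483

Period 1:
Births: 580 × 0.464 = 269 ; 390 × 0.548 = 214 → 483
10–19: 730 × 0.946 = 691
20–29: 2050 × 0.943 = 1933
30–39: 580 × 0.959 = 556
40–49: 390 × 0.926 = 361
50+: 1000 × 0.927 + 1700 × 0.343 = 927 + 583 = 1510
End of period: [483, 691, 1933, 556, 361, 1510]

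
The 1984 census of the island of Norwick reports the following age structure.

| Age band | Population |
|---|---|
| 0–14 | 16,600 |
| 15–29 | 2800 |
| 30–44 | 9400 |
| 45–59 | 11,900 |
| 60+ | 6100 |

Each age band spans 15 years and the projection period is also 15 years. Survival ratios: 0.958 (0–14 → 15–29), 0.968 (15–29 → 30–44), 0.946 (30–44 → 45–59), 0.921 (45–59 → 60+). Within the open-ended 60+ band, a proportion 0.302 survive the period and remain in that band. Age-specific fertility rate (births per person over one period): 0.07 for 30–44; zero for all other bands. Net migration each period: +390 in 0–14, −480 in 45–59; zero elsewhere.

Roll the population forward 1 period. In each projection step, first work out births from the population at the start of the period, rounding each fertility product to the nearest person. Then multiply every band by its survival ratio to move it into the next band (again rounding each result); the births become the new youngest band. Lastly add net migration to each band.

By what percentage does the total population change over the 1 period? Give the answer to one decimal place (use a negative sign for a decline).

-12.7

After projecting period 1:
Births: 9400 × 0.07 = 658
15–29: 16600 × 0.958 = 15903
30–44: 2800 × 0.968 = 2710
45–59: 9400 × 0.946 = 8892
60+: 11900 × 0.921 + 6100 × 0.302 = 10960 + 1842 = 12802
Net migration: 0–14 + 390 → 1048; 45–59 − 480 → 8412
End of period: [1048, 15903, 2710, 8412, 12802]
Total: 46800 → 40875; change = -5925; percentage change = -12.7%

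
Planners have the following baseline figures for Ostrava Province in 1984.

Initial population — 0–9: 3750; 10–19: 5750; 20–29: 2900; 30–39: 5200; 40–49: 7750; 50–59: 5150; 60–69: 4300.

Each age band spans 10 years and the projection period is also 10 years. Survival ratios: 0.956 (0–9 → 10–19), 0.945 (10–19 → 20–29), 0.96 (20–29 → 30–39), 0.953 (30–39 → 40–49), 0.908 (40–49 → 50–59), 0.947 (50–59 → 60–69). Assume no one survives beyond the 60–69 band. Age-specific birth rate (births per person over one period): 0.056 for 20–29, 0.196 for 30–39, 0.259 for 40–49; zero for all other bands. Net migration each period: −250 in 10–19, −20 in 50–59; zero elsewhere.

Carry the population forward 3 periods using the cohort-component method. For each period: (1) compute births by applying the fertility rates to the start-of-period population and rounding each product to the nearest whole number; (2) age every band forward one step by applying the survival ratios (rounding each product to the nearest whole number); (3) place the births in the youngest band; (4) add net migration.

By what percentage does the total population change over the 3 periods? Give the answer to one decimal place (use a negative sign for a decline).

-39.8

Let group 1 be 0–9 through group 7 = 60–69.
— Period 1 —
Births: 2900 × 0.056 = 162 ; 5200 × 0.196 = 1019 ; 7750 × 0.259 = 2007 → 3188
Group 2: 3750 × 0.956 = 3585
Group 3: 5750 × 0.945 = 5434
Group 4: 2900 × 0.96 = 2784
Group 5: 5200 × 0.953 = 4956
Group 6: 7750 × 0.908 = 7037
Group 7: 5150 × 0.947 = 4877
Net migration: Group 2 − 250 → 3335; Group 6 − 20 → 7017
Population now: 0–9=3188, 10–19=3335, 20–29=5434, 30–39=2784, 40–49=4956, 50–59=7017, 60–69=4877
— Period 2 —
Births: 5434 × 0.056 = 304 ; 2784 × 0.196 = 546 ; 4956 × 0.259 = 1284 → 2134
Group 2: 3188 × 0.956 = 3048
Group 3: 3335 × 0.945 = 3152
Group 4: 5434 × 0.96 = 5217
Group 5: 2784 × 0.953 = 2653
Group 6: 4956 × 0.908 = 4500
Group 7: 7017 × 0.947 = 6645
Net migration: Group 2 − 250 → 2798; Group 6 − 20 → 4480
Population now: 0–9=2134, 10–19=2798, 20–29=3152, 30–39=5217, 40–49=2653, 50–59=4480, 60–69=6645
— Period 3 —
Births: 3152 × 0.056 = 177 ; 5217 × 0.196 = 1023 ; 2653 × 0.259 = 687 → 1887
Group 2: 2134 × 0.956 = 2040
Group 3: 2798 × 0.945 = 2644
Group 4: 3152 × 0.96 = 3026
Group 5: 5217 × 0.953 = 4972
Group 6: 2653 × 0.908 = 2409
Group 7: 4480 × 0.947 = 4243
Net migration: Group 2 − 250 → 1790; Group 6 − 20 → 2389
Population now: 0–9=1887, 10–19=1790, 20–29=2644, 30–39=3026, 40–49=4972, 50–59=2389, 60–69=4243
Total: 34800 → 20951; change = -13849; percentage change = -39.8%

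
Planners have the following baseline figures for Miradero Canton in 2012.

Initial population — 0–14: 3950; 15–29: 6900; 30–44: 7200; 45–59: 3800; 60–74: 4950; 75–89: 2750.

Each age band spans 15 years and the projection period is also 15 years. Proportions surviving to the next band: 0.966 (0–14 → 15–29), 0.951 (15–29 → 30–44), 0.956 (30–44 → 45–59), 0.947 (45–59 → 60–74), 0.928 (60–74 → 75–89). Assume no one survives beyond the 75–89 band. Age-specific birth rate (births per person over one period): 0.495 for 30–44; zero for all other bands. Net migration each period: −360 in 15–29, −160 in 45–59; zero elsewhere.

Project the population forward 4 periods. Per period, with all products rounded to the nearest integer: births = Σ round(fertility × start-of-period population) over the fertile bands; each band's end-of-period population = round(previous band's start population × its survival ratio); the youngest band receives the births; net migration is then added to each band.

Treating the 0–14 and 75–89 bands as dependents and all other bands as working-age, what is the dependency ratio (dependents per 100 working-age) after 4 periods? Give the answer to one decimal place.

After projecting period 1:
Births: 7200 × 0.495 = 3564
15–29: 3950 × 0.966 = 3816
30–44: 6900 × 0.951 = 6562
45–59: 7200 × 0.956 = 6883
60–74: 3800 × 0.947 = 3599
75–89: 4950 × 0.928 = 4594
Net migration: 15–29 − 360 → 3456; 45–59 − 160 → 6723
Population now: 0–14=3564, 15–29=3456, 30–44=6562, 45–59=6723, 60–74=3599, 75–89=4594
After projecting period 2:
Births: 6562 × 0.495 = 3248
15–29: 3564 × 0.966 = 3443
30–44: 3456 × 0.951 = 3287
45–59: 6562 × 0.956 = 6273
60–74: 6723 × 0.947 = 6367
75–89: 3599 × 0.928 = 3340
Net migration: 15–29 − 360 → 3083; 45–59 − 160 → 6113
Population now: 0–14=3248, 15–29=3083, 30–44=3287, 45–59=6113, 60–74=6367, 75–89=3340
After projecting period 3:
Births: 3287 × 0.495 = 1627
15–29: 3248 × 0.966 = 3138
30–44: 3083 × 0.951 = 2932
45–59: 3287 × 0.956 = 3142
60–74: 6113 × 0.947 = 5789
75–89: 6367 × 0.928 = 5909
Net migration: 15–29 − 360 → 2778; 45–59 − 160 → 2982
Population now: 0–14=1627, 15–29=2778, 30–44=2932, 45–59=2982, 60–74=5789, 75–89=5909
After projecting period 4:
Births: 2932 × 0.495 = 1451
15–29: 1627 × 0.966 = 1572
30–44: 2778 × 0.951 = 2642
45–59: 2932 × 0.956 = 2803
60–74: 2982 × 0.947 = 2824
75–89: 5789 × 0.928 = 5372
Net migration: 15–29 − 360 → 1212; 45–59 − 160 → 2643
Population now: 0–14=1451, 15–29=1212, 30–44=2642, 45–59=2643, 60–74=2824, 75–89=5372
Dependents (band 0–14 + band 75–89) = 1451 + 5372 = 6823; working-age = 9321; ratio = 6823/9321 × 100 = 73.2

73.2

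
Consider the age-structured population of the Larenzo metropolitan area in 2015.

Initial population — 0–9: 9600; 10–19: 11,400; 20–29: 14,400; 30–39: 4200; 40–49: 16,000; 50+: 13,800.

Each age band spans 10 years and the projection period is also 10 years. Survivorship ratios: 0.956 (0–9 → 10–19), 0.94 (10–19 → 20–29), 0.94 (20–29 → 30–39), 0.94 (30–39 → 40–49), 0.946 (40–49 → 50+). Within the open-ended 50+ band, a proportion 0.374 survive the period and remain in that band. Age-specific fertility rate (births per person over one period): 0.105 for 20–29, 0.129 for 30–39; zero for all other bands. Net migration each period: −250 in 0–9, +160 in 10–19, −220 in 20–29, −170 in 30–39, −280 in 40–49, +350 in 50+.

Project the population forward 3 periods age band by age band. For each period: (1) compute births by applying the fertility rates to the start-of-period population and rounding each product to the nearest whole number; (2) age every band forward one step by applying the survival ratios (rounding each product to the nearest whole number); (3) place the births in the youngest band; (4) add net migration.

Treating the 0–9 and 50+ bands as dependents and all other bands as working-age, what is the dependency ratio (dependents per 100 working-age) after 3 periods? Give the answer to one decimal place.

87.1

After projecting period 1:
Births: 14400 × 0.105 = 1512 ; 4200 × 0.129 = 542 — total 2054
10–19: 9600 × 0.956 = 9178
20–29: 11400 × 0.94 = 10716
30–39: 14400 × 0.94 = 13536
40–49: 4200 × 0.94 = 3948
50+: 16000 × 0.946 + 13800 × 0.374 = 15136 + 5161 = 20297
Net migration: 0–9 − 250 → 1804; 10–19 + 160 → 9338; 20–29 − 220 → 10496; 30–39 − 170 → 13366; 40–49 − 280 → 3668; 50+ + 350 → 20647
Population now: 0–9=1804, 10–19=9338, 20–29=10496, 30–39=13366, 40–49=3668, 50+=20647
After projecting period 2:
Births: 10496 × 0.105 = 1102 ; 13366 × 0.129 = 1724 — total 2826
10–19: 1804 × 0.956 = 1725
20–29: 9338 × 0.94 = 8778
30–39: 10496 × 0.94 = 9866
40–49: 13366 × 0.94 = 12564
50+: 3668 × 0.946 + 20647 × 0.374 = 3470 + 7722 = 11192
Net migration: 0–9 − 250 → 2576; 10–19 + 160 → 1885; 20–29 − 220 → 8558; 30–39 − 170 → 9696; 40–49 − 280 → 12284; 50+ + 350 → 11542
Population now: 0–9=2576, 10–19=1885, 20–29=8558, 30–39=9696, 40–49=12284, 50+=11542
After projecting period 3:
Births: 8558 × 0.105 = 899 ; 9696 × 0.129 = 1251 — total 2150
10–19: 2576 × 0.956 = 2463
20–29: 1885 × 0.94 = 1772
30–39: 8558 × 0.94 = 8045
40–49: 9696 × 0.94 = 9114
50+: 12284 × 0.946 + 11542 × 0.374 = 11621 + 4317 = 15938
Net migration: 0–9 − 250 → 1900; 10–19 + 160 → 2623; 20–29 − 220 → 1552; 30–39 − 170 → 7875; 40–49 − 280 → 8834; 50+ + 350 → 16288
Population now: 0–9=1900, 10–19=2623, 20–29=1552, 30–39=7875, 40–49=8834, 50+=16288
Dependents (band 0–9 + band 50+) = 1900 + 16288 = 18188; working-age = 20884; ratio = 18188/20884 × 100 = 87.1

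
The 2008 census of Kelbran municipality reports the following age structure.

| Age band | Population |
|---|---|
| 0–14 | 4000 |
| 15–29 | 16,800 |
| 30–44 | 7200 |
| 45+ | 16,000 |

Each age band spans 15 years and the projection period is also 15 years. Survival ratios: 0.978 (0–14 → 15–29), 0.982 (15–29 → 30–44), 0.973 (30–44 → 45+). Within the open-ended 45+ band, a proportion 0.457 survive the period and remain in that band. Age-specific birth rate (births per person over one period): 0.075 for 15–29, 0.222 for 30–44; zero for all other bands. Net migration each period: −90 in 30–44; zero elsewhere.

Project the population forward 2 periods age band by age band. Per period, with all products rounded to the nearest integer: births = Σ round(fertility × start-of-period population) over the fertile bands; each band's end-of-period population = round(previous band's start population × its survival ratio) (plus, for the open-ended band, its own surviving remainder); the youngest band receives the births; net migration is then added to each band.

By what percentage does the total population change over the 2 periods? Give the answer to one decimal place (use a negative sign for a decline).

-25.0

— Period 1 —
Births: 16800 * 0.075 = 1260  |  7200 * 0.222 = 1598 ⇒ total 2858
15–29: 4000 * 0.978 = 3912
30–44: 16800 * 0.982 = 16498
45+: 7200 * 0.973 + 16000 * 0.457 = 7006 + 7312 = 14318
Net migration: 30–44 − 90 → 16408
→ [2858, 3912, 16408, 14318]
— Period 2 —
Births: 3912 * 0.075 = 293  |  16408 * 0.222 = 3643 ⇒ total 3936
15–29: 2858 * 0.978 = 2795
30–44: 3912 * 0.982 = 3842
45+: 16408 * 0.973 + 14318 * 0.457 = 15965 + 6543 = 22508
Net migration: 30–44 − 90 → 3752
→ [3936, 2795, 3752, 22508]
Total: 44000 → 32991; change = -11009; percentage change = -25.0%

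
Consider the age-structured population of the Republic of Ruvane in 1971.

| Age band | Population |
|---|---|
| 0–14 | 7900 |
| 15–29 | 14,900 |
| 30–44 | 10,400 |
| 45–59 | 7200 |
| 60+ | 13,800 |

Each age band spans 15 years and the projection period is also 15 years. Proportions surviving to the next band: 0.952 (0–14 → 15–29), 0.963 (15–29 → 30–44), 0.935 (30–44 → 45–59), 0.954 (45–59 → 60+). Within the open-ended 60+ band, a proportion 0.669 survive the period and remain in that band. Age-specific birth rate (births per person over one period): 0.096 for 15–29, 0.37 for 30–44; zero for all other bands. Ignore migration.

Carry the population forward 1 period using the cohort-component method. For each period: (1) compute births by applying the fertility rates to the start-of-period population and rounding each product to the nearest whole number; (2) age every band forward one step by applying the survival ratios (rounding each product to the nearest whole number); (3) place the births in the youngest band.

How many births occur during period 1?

(Groups numbered youngest = 1 to oldest = 5.)
Period 1.
Births: 14900 * 0.096 = 1430, 10400 * 0.37 = 3848 → total 5278
Group 2: 7900 * 0.952 = 7521
Group 3: 14900 * 0.963 = 14349
Group 4: 10400 * 0.935 = 9724
Group 5: 7200 * 0.954 + 13800 * 0.669 = 6869 + 9232 = 16101
Population now: 0–14=5278, 15–29=7521, 30–44=14349, 45–59=9724, 60+=16101

5278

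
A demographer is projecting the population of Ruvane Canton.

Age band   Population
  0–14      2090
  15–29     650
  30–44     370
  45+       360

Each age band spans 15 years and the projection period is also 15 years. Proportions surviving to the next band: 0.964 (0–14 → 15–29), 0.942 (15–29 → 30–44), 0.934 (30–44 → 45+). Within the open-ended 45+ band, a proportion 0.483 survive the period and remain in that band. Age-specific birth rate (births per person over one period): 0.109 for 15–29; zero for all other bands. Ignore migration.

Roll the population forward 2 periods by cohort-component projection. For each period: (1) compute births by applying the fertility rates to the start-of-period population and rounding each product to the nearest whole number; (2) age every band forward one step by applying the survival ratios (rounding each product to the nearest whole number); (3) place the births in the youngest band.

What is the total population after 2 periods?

Let group 1 be 0–14 through group 4 = 45+.
Period 1:
Births: 650 * 0.109 = 71
Group 2: 2090 * 0.964 = 2015
Group 3: 650 * 0.942 = 612
Group 4: 370 * 0.934 + 360 * 0.483 = 346 + 174 = 520
Population now: 0–14=71, 15–29=2015, 30–44=612, 45+=520
Period 2:
Births: 2015 * 0.109 = 220
Group 2: 71 * 0.964 = 68
Group 3: 2015 * 0.942 = 1898
Group 4: 612 * 0.934 + 520 * 0.483 = 572 + 251 = 823
Population now: 0–14=220, 15–29=68, 30–44=1898, 45+=823
Total after period 2: 220 + 68 + 1898 + 823 = 3009

3009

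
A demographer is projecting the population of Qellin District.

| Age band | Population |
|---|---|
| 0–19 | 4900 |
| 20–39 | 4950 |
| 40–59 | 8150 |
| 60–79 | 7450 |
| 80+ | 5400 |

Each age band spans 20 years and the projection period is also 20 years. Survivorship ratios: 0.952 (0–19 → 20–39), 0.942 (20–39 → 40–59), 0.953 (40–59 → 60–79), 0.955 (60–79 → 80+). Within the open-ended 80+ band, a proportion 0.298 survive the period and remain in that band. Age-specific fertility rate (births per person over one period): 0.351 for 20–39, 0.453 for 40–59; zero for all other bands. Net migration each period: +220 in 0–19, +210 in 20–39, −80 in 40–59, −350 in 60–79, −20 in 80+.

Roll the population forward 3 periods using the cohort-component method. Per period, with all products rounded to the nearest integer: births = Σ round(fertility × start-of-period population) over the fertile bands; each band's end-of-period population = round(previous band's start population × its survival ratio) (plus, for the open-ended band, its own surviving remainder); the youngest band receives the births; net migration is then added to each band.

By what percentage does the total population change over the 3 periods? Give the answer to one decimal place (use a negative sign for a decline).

-21.9

Period 1.
Births: 4950 × 0.351 = 1737  |  8150 × 0.453 = 3692 → 5429
20–39: 4900 × 0.952 = 4665
40–59: 4950 × 0.942 = 4663
60–79: 8150 × 0.953 = 7767
80+: 7450 × 0.955 + 5400 × 0.298 = 7115 + 1609 = 8724
Net migration: 0–19 + 220 → 5649; 20–39 + 210 → 4875; 40–59 − 80 → 4583; 60–79 − 350 → 7417; 80+ − 20 → 8704
→ [5649, 4875, 4583, 7417, 8704]
Period 2.
Births: 4875 × 0.351 = 1711  |  4583 × 0.453 = 2076 → 3787
20–39: 5649 × 0.952 = 5378
40–59: 4875 × 0.942 = 4592
60–79: 4583 × 0.953 = 4368
80+: 7417 × 0.955 + 8704 × 0.298 = 7083 + 2594 = 9677
Net migration: 0–19 + 220 → 4007; 20–39 + 210 → 5588; 40–59 − 80 → 4512; 60–79 − 350 → 4018; 80+ − 20 → 9657
→ [4007, 5588, 4512, 4018, 9657]
Period 3.
Births: 5588 × 0.351 = 1961  |  4512 × 0.453 = 2044 → 4005
20–39: 4007 × 0.952 = 3815
40–59: 5588 × 0.942 = 5264
60–79: 4512 × 0.953 = 4300
80+: 4018 × 0.955 + 9657 × 0.298 = 3837 + 2878 = 6715
Net migration: 0–19 + 220 → 4225; 20–39 + 210 → 4025; 40–59 − 80 → 5184; 60–79 − 350 → 3950; 80+ − 20 → 6695
→ [4225, 4025, 5184, 3950, 6695]
Total: 30850 → 24079; change = -6771; percentage change = -21.9%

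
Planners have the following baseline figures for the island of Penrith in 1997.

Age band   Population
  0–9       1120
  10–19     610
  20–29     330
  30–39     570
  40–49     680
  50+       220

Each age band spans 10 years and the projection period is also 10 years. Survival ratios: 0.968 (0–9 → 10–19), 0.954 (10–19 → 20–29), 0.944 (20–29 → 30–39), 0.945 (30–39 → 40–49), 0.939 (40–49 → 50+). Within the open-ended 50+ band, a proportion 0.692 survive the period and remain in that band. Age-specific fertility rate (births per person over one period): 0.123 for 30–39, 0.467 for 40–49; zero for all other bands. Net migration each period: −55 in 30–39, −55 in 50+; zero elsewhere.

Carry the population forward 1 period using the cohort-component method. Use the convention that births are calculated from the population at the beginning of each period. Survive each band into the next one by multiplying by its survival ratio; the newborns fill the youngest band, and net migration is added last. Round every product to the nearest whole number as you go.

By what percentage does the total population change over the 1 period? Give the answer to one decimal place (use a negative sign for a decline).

After projecting period 1:
Births: 570 × 0.123 = 70  |  680 × 0.467 = 318 — total 388
10–19: 1120 × 0.968 = 1084
20–29: 610 × 0.954 = 582
30–39: 330 × 0.944 = 312
40–49: 570 × 0.945 = 539
50+: 680 × 0.939 + 220 × 0.692 = 639 + 152 = 791
Net migration: 30–39 − 55 → 257; 50+ − 55 → 736
Giving 388 / 1084 / 582 / 257 / 539 / 736.
Total: 3530 → 3586; change = 56; percentage change = 1.6%

1.6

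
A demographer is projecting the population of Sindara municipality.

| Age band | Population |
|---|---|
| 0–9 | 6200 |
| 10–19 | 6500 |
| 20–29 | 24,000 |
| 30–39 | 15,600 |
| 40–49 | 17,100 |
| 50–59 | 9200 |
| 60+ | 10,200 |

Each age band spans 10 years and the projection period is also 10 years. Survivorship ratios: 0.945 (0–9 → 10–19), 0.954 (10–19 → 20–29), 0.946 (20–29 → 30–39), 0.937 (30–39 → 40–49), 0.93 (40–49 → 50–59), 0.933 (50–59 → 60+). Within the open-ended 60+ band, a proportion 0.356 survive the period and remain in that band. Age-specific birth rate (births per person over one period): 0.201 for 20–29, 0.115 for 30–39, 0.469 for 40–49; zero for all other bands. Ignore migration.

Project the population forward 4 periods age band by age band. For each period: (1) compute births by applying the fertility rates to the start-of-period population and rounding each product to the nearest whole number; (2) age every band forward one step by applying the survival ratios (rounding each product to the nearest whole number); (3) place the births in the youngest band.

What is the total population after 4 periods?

(Groups numbered youngest = 1 to oldest = 7.)
Period 1:
Births: 24000 × 0.201 = 4824  |  15600 × 0.115 = 1794  |  17100 × 0.469 = 8020 → 14638
Group 2: 6200 × 0.945 = 5859
Group 3: 6500 × 0.954 = 6201
Group 4: 24000 × 0.946 = 22704
Group 5: 15600 × 0.937 = 14617
Group 6: 17100 × 0.93 = 15903
Group 7: 9200 × 0.933 + 10200 × 0.356 = 8584 + 3631 = 12215
→ [14638, 5859, 6201, 22704, 14617, 15903, 12215]
Period 2:
Births: 6201 × 0.201 = 1246  |  22704 × 0.115 = 2611  |  14617 × 0.469 = 6855 → 10712
Group 2: 14638 × 0.945 = 13833
Group 3: 5859 × 0.954 = 5589
Group 4: 6201 × 0.946 = 5866
Group 5: 22704 × 0.937 = 21274
Group 6: 14617 × 0.93 = 13594
Group 7: 15903 × 0.933 + 12215 × 0.356 = 14837 + 4349 = 19186
→ [10712, 13833, 5589, 5866, 21274, 13594, 19186]
Period 3:
Births: 5589 × 0.201 = 1123  |  5866 × 0.115 = 675  |  21274 × 0.469 = 9978 → 11776
Group 2: 10712 × 0.945 = 10123
Group 3: 13833 × 0.954 = 13197
Group 4: 5589 × 0.946 = 5287
Group 5: 5866 × 0.937 = 5496
Group 6: 21274 × 0.93 = 19785
Group 7: 13594 × 0.933 + 19186 × 0.356 = 12683 + 6830 = 19513
→ [11776, 10123, 13197, 5287, 5496, 19785, 19513]
Period 4:
Births: 13197 × 0.201 = 2653  |  5287 × 0.115 = 608  |  5496 × 0.469 = 2578 → 5839
Group 2: 11776 × 0.945 = 11128
Group 3: 10123 × 0.954 = 9657
Group 4: 13197 × 0.946 = 12484
Group 5: 5287 × 0.937 = 4954
Group 6: 5496 × 0.93 = 5111
Group 7: 19785 × 0.933 + 19513 × 0.356 = 18459 + 6947 = 25406
→ [5839, 11128, 9657, 12484, 4954, 5111, 25406]
Total after period 4: 5839 + 11128 + 9657 + 12484 + 4954 + 5111 + 25406 = 74579

74579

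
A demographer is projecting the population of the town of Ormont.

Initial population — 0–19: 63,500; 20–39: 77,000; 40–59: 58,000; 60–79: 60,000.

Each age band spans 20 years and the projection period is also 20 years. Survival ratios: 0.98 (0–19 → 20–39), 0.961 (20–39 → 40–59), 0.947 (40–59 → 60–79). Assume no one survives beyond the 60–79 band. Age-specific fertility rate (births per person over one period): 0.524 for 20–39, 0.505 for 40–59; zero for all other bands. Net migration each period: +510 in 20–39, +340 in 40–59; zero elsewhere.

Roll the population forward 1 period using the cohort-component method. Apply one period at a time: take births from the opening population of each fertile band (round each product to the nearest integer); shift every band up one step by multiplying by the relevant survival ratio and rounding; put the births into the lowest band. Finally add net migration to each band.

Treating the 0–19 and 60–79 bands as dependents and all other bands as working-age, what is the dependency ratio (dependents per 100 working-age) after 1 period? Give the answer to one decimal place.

90.9

— Period 1 —
Births: 77000 × 0.524 = 40348 ; 58000 × 0.505 = 29290 → 69638
20–39: 63500 × 0.98 = 62230
40–59: 77000 × 0.961 = 73997
60–79: 58000 × 0.947 = 54926
Net migration: 20–39 + 510 → 62740; 40–59 + 340 → 74337
→ [69638, 62740, 74337, 54926]
Dependents (band 0–19 + band 60–79) = 69638 + 54926 = 124564; working-age = 137077; ratio = 124564/137077 × 100 = 90.9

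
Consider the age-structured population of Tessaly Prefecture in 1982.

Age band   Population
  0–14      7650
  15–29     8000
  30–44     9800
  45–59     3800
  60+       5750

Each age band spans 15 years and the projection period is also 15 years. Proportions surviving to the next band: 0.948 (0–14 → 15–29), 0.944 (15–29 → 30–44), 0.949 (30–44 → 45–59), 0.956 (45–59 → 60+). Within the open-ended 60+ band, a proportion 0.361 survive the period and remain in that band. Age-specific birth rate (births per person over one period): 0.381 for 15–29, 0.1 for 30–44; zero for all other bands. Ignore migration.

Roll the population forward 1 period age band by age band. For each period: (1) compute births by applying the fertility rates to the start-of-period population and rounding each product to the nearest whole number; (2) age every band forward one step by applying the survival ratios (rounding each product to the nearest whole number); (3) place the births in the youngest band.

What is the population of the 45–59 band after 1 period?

— Period 1 —
Births: 8000 × 0.381 = 3048  |  9800 × 0.1 = 980 → 4028
15–29: 7650 × 0.948 = 7252
30–44: 8000 × 0.944 = 7552
45–59: 9800 × 0.949 = 9300
60+: 3800 × 0.956 + 5750 × 0.361 = 3633 + 2076 = 5709
End of period: [4028, 7252, 7552, 9300, 5709]

9300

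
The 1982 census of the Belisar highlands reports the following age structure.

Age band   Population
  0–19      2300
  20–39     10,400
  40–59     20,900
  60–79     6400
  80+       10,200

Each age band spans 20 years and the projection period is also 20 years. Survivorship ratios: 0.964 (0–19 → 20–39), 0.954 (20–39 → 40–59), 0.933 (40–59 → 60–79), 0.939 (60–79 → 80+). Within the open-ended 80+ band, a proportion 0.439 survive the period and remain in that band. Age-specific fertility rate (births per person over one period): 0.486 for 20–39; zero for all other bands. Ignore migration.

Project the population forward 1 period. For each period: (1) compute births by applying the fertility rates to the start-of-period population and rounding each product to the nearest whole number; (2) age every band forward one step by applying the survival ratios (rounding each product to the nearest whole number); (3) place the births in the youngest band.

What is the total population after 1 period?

Period 1.
Births: 10400 * 0.486 = 5054
20–39: 2300 * 0.964 = 2217
40–59: 10400 * 0.954 = 9922
60–79: 20900 * 0.933 = 19500
80+: 6400 * 0.939 + 10200 * 0.439 = 6010 + 4478 = 10488
End of period: [5054, 2217, 9922, 19500, 10488]
Total after period 1: 5054 + 2217 + 9922 + 19500 + 10488 = 47181

47181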